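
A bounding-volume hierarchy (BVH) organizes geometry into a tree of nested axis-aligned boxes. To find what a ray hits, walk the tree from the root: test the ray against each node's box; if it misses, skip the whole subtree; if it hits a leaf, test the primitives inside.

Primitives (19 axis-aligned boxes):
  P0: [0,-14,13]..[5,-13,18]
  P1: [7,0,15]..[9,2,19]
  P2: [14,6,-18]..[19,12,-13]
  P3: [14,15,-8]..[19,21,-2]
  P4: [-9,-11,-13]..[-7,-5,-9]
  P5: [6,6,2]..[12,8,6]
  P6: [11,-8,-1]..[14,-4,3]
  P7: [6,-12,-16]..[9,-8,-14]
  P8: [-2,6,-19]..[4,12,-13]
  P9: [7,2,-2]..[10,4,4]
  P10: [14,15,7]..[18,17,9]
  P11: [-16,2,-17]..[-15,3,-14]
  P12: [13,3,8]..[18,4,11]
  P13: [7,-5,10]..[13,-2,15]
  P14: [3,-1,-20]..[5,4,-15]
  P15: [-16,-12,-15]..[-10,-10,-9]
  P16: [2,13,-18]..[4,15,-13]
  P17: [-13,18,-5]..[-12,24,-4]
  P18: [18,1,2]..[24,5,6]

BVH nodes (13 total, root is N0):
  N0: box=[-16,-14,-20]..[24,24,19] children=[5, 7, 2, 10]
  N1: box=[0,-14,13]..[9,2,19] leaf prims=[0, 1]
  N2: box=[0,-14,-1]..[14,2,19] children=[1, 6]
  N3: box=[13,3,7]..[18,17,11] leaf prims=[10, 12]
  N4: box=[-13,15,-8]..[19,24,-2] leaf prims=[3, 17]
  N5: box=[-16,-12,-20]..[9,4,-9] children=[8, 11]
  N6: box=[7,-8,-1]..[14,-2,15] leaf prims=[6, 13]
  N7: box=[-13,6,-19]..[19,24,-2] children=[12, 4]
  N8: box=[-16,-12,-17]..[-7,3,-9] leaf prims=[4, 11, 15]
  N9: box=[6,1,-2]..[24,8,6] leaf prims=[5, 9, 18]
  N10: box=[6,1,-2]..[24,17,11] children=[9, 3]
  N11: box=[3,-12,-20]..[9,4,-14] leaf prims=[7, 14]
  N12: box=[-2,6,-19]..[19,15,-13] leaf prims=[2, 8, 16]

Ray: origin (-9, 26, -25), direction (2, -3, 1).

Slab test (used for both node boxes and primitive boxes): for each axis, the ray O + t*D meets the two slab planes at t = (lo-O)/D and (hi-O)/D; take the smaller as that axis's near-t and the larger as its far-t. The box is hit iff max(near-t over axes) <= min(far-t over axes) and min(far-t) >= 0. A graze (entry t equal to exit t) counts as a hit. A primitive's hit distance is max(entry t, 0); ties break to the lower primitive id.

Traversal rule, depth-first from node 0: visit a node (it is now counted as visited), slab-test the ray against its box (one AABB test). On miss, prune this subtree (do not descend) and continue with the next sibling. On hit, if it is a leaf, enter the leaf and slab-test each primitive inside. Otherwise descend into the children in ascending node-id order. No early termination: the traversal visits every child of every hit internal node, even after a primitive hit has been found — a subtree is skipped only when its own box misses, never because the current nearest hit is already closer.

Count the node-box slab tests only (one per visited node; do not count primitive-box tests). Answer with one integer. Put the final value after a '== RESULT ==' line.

Trace the traversal:
N0 x:[-7/2,33/2] y:[2/3,40/3] z:[5,44] -> hit [5,40/3], descend [2, 5, 7, 10]
  N2 x:[9/2,23/2] y:[8,40/3] z:[24,44] -> miss, prune
  N5 x:[-7/2,9] y:[22/3,38/3] z:[5,16] -> hit [22/3,9], descend [8, 11]
    N8 x:[-7/2,1] y:[23/3,38/3] z:[8,16] -> miss, prune
    N11 x:[6,9] y:[22/3,38/3] z:[5,11] -> hit [22/3,9] leaf, test {P7(miss), P14(miss)}
  N7 x:[-2,14] y:[2/3,20/3] z:[6,23] -> hit [6,20/3], descend [4, 12]
    N4 x:[-2,14] y:[2/3,11/3] z:[17,23] -> miss, prune
    N12 x:[7/2,14] y:[11/3,20/3] z:[6,12] -> hit [6,20/3] leaf, test {P2(miss), P8@t=6, P16(miss)}
  N10 x:[15/2,33/2] y:[3,25/3] z:[23,36] -> miss, prune

9 AABB tests over nodes [0, 2, 5, 8, 11, 7, 4, 12, 10]; 2 leaves entered; closest P8.

== RESULT ==
9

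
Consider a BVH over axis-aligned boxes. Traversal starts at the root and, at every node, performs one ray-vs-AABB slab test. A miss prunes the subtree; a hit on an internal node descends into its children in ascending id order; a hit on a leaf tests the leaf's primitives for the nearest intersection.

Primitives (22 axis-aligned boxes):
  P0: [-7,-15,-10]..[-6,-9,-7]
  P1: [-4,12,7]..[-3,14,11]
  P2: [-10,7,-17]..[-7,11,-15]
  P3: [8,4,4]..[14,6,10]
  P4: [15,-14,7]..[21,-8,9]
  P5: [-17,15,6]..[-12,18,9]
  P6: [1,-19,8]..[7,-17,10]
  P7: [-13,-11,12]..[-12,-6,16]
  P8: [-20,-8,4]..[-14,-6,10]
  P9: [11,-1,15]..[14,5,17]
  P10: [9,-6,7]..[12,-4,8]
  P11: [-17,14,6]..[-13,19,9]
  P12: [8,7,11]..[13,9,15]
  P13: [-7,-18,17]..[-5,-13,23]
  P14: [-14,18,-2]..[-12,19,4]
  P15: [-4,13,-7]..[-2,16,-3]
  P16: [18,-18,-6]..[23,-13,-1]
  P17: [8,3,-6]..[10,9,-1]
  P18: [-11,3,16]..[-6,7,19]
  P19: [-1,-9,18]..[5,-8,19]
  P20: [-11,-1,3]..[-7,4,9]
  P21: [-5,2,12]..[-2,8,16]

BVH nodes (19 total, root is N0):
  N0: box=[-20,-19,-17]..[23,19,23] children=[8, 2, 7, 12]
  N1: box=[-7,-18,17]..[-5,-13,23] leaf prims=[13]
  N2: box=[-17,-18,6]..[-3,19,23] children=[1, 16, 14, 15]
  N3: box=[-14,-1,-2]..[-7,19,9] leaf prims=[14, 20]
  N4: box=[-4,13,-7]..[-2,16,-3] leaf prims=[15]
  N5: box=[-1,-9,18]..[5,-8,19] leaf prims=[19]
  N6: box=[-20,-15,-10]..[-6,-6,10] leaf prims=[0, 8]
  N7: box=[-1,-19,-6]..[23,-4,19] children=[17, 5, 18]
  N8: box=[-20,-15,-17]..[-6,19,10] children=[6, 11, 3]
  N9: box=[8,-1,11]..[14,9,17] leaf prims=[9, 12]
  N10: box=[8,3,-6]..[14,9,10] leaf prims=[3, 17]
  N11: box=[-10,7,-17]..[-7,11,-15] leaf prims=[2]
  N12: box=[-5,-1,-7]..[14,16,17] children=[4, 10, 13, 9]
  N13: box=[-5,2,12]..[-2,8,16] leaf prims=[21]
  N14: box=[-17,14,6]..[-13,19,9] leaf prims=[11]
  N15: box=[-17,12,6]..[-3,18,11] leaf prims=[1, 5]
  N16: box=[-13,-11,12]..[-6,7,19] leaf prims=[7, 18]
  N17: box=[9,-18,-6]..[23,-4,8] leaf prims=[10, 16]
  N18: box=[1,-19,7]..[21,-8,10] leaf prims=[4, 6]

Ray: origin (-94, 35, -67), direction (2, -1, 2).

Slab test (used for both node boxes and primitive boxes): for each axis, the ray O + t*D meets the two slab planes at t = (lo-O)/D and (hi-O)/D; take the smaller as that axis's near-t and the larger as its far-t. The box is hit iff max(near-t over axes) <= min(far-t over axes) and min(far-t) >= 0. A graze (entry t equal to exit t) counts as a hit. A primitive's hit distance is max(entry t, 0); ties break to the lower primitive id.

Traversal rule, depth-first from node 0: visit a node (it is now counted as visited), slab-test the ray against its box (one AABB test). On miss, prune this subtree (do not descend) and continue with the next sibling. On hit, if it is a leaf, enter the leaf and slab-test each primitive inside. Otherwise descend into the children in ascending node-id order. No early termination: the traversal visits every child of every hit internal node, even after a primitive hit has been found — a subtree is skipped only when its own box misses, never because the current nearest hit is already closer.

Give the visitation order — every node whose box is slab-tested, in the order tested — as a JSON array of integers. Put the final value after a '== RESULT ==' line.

Traverse from the root:
N0 x:[37,117/2] y:[16,54] z:[25,45] -> hit [37,45], descend [2, 7, 8, 12]
  N2 x:[77/2,91/2] y:[16,53] z:[73/2,45] -> hit [77/2,45], descend [1, 14, 15, 16]
    N1 x:[87/2,89/2] y:[48,53] z:[42,45] -> miss, prune
    N14 x:[77/2,81/2] y:[16,21] z:[73/2,38] -> miss, prune
    N15 x:[77/2,91/2] y:[17,23] z:[73/2,39] -> miss, prune
    N16 x:[81/2,44] y:[28,46] z:[79/2,43] -> hit [81/2,43] leaf, test {P7@t=41, P18(miss)}
  N7 x:[93/2,117/2] y:[39,54] z:[61/2,43] -> miss, prune
  N8 x:[37,44] y:[16,50] z:[25,77/2] -> hit [37,77/2], descend [3, 6, 11]
    N3 x:[40,87/2] y:[16,36] z:[65/2,38] -> miss, prune
    N6 x:[37,44] y:[41,50] z:[57/2,77/2] -> miss, prune
    N11 x:[42,87/2] y:[24,28] z:[25,26] -> miss, prune
  N12 x:[89/2,54] y:[19,36] z:[30,42] -> miss, prune

Visited [0, 2, 1, 14, 15, 16, 7, 8, 3, 6, 11, 12]. Tests: 12 box, 1 leaf. Nearest: P7.

== RESULT ==
[0, 2, 1, 14, 15, 16, 7, 8, 3, 6, 11, 12]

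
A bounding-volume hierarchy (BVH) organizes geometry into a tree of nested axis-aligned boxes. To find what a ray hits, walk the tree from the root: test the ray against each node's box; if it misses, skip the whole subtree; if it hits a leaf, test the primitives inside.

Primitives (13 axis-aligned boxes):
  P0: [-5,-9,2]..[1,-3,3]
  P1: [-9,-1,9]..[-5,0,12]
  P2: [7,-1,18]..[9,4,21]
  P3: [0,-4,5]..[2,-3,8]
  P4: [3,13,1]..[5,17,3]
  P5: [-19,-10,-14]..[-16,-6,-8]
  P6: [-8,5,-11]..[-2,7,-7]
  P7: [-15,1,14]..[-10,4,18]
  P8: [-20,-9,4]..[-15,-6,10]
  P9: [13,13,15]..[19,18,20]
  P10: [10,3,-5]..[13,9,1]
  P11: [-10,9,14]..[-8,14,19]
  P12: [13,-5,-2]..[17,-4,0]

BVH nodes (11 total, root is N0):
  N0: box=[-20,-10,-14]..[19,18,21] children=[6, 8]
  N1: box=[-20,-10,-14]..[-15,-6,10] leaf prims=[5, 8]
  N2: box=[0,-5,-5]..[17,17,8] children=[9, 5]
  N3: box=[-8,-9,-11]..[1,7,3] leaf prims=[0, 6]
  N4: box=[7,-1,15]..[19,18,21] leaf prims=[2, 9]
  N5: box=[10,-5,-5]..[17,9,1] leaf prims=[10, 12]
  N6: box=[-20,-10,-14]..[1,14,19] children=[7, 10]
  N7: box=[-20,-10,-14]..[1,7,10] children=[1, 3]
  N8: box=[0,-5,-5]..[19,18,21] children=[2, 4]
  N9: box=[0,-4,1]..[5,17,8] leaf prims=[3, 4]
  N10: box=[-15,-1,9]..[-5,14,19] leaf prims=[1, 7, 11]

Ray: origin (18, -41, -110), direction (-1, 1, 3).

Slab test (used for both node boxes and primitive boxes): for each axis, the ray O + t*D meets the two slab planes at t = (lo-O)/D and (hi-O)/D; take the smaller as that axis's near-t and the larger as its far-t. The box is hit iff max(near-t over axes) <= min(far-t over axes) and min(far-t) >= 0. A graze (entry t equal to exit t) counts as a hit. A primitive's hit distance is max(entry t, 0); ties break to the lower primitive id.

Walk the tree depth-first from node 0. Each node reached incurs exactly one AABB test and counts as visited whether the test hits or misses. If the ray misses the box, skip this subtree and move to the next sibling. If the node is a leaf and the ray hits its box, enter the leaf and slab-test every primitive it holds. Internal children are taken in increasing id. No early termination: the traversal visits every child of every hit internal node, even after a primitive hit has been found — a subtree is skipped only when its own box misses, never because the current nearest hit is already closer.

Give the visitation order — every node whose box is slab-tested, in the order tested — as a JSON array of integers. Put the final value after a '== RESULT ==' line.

Traverse from the root:
N0 x:[-1,38] y:[31,59] z:[32,131/3] -> hit [32,38], descend [6, 8]
  N6 x:[17,38] y:[31,55] z:[32,43] -> hit [32,38], descend [7, 10]
    N7 x:[17,38] y:[31,48] z:[32,40] -> hit [32,38], descend [1, 3]
      N1 x:[33,38] y:[31,35] z:[32,40] -> hit [33,35] leaf, test {P5@t=34, P8(miss)}
      N3 x:[17,26] y:[32,48] z:[33,113/3] -> miss, prune
    N10 x:[23,33] y:[40,55] z:[119/3,43] -> miss, prune
  N8 x:[-1,18] y:[36,59] z:[35,131/3] -> miss, prune

Summary -> nodes [0, 6, 7, 1, 3, 10, 8]; box-tests=7; leaf-entries=1; first=P5

== RESULT ==
[0, 6, 7, 1, 3, 10, 8]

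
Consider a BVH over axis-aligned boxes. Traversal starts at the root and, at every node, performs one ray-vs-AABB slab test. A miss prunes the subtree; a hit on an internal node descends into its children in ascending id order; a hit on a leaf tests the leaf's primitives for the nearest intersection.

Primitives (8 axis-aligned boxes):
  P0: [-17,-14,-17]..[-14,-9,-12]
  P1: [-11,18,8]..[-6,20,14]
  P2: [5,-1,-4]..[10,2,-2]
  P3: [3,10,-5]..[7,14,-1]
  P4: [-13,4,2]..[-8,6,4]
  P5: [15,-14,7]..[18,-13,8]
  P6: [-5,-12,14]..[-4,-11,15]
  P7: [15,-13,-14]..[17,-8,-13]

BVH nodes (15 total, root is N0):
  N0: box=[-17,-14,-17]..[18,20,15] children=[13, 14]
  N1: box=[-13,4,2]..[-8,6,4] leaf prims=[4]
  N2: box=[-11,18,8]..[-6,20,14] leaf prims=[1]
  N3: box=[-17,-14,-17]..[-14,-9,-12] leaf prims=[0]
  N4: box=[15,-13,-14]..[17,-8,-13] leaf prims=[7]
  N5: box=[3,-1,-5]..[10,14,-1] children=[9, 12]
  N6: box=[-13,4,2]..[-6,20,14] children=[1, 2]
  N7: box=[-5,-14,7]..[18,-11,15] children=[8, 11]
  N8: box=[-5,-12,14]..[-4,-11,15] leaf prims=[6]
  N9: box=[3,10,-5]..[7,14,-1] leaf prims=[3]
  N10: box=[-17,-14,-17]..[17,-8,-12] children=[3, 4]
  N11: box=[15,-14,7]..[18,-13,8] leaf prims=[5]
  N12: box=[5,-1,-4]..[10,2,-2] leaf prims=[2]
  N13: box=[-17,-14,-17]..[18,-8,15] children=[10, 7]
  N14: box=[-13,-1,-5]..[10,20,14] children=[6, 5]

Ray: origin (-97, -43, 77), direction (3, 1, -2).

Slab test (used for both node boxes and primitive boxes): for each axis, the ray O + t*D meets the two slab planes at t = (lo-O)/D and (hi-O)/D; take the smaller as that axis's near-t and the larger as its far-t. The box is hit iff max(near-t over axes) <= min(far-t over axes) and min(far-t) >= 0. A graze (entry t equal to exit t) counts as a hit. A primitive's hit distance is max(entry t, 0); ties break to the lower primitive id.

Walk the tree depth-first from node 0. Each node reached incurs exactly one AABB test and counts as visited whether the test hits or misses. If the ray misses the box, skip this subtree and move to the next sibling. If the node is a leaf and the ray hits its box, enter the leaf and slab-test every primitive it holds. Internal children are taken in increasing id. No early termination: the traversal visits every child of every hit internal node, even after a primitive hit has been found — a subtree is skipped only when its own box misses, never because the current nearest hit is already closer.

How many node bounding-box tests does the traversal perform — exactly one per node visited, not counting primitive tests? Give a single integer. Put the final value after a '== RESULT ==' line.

Trace the traversal:
N0 x:[80/3,115/3] y:[29,63] z:[31,47] -> hit [31,115/3], descend [13, 14]
  N13 x:[80/3,115/3] y:[29,35] z:[31,47] -> hit [31,35], descend [7, 10]
    N7 x:[92/3,115/3] y:[29,32] z:[31,35] -> hit [31,32], descend [8, 11]
      N8 x:[92/3,31] y:[31,32] z:[31,63/2] -> hit [31,31] leaf, test {P6@t=31}
      N11 x:[112/3,115/3] y:[29,30] z:[69/2,35] -> miss, prune
    N10 x:[80/3,38] y:[29,35] z:[89/2,47] -> miss, prune
  N14 x:[28,107/3] y:[42,63] z:[63/2,41] -> miss, prune

order=[0, 13, 7, 8, 11, 10, 14]  |boxes|=7  |leaves|=1  hit=P6

== RESULT ==
7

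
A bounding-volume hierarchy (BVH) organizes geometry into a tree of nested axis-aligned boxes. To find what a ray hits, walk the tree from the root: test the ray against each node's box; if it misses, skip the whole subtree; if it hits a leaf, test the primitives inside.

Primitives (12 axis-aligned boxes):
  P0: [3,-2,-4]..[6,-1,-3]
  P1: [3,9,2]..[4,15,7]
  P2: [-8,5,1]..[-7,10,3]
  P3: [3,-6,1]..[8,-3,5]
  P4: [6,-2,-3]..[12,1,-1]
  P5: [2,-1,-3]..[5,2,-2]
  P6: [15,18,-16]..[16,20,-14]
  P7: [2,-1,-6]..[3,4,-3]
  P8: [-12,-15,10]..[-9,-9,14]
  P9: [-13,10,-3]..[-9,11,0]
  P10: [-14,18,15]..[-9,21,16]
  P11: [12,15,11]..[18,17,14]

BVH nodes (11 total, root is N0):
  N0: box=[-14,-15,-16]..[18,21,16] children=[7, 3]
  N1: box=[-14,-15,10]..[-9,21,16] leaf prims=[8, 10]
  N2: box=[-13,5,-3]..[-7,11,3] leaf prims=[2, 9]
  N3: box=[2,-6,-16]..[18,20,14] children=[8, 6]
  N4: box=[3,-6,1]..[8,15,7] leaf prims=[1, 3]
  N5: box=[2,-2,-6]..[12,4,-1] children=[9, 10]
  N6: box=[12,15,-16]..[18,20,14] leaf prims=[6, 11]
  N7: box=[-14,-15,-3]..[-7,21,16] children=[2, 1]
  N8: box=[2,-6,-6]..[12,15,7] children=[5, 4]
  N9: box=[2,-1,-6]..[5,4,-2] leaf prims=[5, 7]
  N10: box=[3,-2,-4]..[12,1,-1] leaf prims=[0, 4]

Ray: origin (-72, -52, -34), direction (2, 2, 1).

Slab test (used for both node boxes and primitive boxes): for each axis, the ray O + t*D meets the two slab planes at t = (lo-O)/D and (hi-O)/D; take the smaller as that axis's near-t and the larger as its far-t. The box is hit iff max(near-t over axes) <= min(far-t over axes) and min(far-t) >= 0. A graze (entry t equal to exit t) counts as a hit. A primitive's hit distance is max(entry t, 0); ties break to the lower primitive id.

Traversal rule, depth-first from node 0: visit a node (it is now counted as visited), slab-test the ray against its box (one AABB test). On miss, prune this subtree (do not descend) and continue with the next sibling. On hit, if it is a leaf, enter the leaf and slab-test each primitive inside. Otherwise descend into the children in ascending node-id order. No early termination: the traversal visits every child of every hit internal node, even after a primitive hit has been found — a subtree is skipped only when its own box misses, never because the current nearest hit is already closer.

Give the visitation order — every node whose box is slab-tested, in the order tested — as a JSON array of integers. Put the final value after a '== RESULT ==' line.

Trace the traversal:
N0 x:[29,45] y:[37/2,73/2] z:[18,50] -> hit [29,73/2], descend [3, 7]
  N3 x:[37,45] y:[23,36] z:[18,48] -> miss, prune
  N7 x:[29,65/2] y:[37/2,73/2] z:[31,50] -> hit [31,65/2], descend [1, 2]
    N1 x:[29,63/2] y:[37/2,73/2] z:[44,50] -> miss, prune
    N2 x:[59/2,65/2] y:[57/2,63/2] z:[31,37] -> hit [31,63/2] leaf, test {P2(miss), P9@t=31}

Summary -> nodes [0, 3, 7, 1, 2]; box-tests=5; leaf-entries=1; first=P9

== RESULT ==
[0, 3, 7, 1, 2]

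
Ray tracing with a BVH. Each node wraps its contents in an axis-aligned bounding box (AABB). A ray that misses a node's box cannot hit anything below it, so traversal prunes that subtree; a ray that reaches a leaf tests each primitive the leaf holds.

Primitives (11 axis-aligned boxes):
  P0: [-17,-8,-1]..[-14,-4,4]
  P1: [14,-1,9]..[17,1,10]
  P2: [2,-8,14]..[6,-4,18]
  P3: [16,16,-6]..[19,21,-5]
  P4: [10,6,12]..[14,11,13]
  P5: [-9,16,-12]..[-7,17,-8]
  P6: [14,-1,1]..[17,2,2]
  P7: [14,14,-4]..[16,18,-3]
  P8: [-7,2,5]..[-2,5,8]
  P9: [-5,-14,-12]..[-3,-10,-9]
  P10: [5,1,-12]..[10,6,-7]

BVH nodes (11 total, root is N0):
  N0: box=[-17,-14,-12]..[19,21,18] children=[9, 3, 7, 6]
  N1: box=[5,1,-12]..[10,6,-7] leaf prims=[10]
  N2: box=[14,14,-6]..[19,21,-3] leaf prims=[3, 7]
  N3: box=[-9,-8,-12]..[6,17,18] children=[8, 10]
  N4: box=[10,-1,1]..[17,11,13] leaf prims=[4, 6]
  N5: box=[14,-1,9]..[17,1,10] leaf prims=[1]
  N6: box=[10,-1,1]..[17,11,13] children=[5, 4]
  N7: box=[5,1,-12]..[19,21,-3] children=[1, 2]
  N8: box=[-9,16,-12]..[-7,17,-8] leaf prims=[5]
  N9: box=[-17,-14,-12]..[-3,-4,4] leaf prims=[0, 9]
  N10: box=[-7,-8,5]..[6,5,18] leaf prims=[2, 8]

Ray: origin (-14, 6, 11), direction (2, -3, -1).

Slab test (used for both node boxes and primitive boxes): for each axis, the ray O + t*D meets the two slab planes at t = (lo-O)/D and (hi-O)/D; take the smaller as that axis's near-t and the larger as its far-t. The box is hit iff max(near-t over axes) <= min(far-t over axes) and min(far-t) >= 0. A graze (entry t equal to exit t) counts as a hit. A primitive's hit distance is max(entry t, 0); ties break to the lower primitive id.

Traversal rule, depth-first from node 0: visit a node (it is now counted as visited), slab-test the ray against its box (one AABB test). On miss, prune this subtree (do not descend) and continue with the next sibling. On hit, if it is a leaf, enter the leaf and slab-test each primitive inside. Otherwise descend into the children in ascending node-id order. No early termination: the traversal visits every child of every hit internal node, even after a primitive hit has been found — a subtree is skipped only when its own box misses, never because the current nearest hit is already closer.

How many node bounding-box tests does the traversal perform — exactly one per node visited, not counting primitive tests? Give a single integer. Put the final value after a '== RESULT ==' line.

Trace the traversal:
N0 x:[-3/2,33/2] y:[-5,20/3] z:[-7,23] -> hit [-3/2,20/3], descend [3, 6, 7, 9]
  N3 x:[5/2,10] y:[-11/3,14/3] z:[-7,23] -> hit [5/2,14/3], descend [8, 10]
    N8 x:[5/2,7/2] y:[-11/3,-10/3] z:[19,23] -> miss, prune
    N10 x:[7/2,10] y:[1/3,14/3] z:[-7,6] -> hit [7/2,14/3] leaf, test {P2(miss), P8(miss)}
  N6 x:[12,31/2] y:[-5/3,7/3] z:[-2,10] -> miss, prune
  N7 x:[19/2,33/2] y:[-5,5/3] z:[14,23] -> miss, prune
  N9 x:[-3/2,11/2] y:[10/3,20/3] z:[7,23] -> miss, prune

Visited [0, 3, 8, 10, 6, 7, 9]. Tests: 7 box, 1 leaf. Nearest: miss.

== RESULT ==
7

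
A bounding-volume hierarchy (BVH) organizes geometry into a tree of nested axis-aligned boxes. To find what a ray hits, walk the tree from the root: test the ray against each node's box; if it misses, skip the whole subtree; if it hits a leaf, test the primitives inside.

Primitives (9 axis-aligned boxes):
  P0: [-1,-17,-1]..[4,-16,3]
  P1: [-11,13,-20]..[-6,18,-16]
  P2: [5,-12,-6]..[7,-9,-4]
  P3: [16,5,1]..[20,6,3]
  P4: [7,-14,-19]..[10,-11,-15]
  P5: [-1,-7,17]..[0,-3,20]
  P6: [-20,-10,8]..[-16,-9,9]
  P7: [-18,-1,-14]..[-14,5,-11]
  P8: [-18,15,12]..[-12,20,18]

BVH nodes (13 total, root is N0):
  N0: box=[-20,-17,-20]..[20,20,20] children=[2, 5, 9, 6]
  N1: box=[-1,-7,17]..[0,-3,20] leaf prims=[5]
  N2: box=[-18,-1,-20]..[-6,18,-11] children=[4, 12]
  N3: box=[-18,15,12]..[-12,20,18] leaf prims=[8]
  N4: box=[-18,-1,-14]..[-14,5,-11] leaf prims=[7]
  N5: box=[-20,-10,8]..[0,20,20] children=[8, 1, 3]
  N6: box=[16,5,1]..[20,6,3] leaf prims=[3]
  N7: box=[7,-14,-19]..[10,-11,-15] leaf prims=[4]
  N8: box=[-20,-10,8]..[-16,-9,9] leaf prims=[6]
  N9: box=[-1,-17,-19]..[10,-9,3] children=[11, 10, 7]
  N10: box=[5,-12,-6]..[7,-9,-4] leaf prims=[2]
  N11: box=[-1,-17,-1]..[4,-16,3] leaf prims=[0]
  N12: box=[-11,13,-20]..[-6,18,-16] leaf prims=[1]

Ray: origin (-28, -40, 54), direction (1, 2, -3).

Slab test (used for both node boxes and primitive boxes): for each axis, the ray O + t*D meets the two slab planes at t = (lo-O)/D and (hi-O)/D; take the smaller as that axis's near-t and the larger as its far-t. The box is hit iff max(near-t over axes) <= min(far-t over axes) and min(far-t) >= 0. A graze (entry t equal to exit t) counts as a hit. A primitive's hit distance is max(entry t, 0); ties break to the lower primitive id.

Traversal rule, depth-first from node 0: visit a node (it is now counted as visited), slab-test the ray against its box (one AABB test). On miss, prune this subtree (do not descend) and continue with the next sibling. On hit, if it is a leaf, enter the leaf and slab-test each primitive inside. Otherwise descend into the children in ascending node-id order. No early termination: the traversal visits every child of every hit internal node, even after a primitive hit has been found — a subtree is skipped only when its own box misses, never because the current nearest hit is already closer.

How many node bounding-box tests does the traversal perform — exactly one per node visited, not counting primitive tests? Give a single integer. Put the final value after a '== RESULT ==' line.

Trace the traversal:
N0 x:[8,48] y:[23/2,30] z:[34/3,74/3] -> hit [23/2,74/3], descend [2, 5, 6, 9]
  N2 x:[10,22] y:[39/2,29] z:[65/3,74/3] -> hit [65/3,22], descend [4, 12]
    N4 x:[10,14] y:[39/2,45/2] z:[65/3,68/3] -> miss, prune
    N12 x:[17,22] y:[53/2,29] z:[70/3,74/3] -> miss, prune
  N5 x:[8,28] y:[15,30] z:[34/3,46/3] -> hit [15,46/3], descend [1, 3, 8]
    N1 x:[27,28] y:[33/2,37/2] z:[34/3,37/3] -> miss, prune
    N3 x:[10,16] y:[55/2,30] z:[12,14] -> miss, prune
    N8 x:[8,12] y:[15,31/2] z:[15,46/3] -> miss, prune
  N6 x:[44,48] y:[45/2,23] z:[17,53/3] -> miss, prune
  N9 x:[27,38] y:[23/2,31/2] z:[17,73/3] -> miss, prune

order=[0, 2, 4, 12, 5, 1, 3, 8, 6, 9]  |boxes|=10  |leaves|=0  hit=miss

== RESULT ==
10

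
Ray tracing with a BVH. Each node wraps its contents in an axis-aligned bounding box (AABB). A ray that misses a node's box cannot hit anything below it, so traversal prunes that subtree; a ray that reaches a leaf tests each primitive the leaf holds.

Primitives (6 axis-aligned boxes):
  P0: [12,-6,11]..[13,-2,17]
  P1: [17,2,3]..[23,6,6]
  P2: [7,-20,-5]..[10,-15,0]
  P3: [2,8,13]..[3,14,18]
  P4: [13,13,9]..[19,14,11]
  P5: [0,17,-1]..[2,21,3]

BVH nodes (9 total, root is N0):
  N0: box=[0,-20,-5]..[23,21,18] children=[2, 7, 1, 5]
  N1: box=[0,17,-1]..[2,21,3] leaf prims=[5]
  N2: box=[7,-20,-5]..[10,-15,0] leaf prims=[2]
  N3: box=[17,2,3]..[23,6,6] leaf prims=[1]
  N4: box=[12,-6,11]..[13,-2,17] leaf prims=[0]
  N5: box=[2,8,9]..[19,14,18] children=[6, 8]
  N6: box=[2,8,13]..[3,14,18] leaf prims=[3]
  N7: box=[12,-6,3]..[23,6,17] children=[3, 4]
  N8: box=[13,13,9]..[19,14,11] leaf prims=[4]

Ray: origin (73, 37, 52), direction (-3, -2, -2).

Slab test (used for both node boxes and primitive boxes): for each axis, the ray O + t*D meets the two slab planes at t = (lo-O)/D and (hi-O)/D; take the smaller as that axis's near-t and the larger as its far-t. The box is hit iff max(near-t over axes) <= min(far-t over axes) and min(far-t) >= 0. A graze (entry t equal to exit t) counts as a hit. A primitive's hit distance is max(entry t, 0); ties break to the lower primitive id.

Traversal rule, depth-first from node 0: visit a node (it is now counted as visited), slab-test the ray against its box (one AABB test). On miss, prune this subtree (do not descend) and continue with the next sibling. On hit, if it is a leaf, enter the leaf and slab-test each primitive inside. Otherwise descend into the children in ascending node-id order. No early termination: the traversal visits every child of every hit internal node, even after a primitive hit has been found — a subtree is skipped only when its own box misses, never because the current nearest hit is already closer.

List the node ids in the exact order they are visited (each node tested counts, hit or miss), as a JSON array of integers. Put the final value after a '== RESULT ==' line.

Traverse from the root:
N0 x:[50/3,73/3] y:[8,57/2] z:[17,57/2] -> hit [17,73/3], descend [1, 2, 5, 7]
  N1 x:[71/3,73/3] y:[8,10] z:[49/2,53/2] -> miss, prune
  N2 x:[21,22] y:[26,57/2] z:[26,57/2] -> miss, prune
  N5 x:[18,71/3] y:[23/2,29/2] z:[17,43/2] -> miss, prune
  N7 x:[50/3,61/3] y:[31/2,43/2] z:[35/2,49/2] -> hit [35/2,61/3], descend [3, 4]
    N3 x:[50/3,56/3] y:[31/2,35/2] z:[23,49/2] -> miss, prune
    N4 x:[20,61/3] y:[39/2,43/2] z:[35/2,41/2] -> hit [20,61/3] leaf, test {P0@t=20}

Visited [0, 1, 2, 5, 7, 3, 4]. Tests: 7 box, 1 leaf. Nearest: P0.

== RESULT ==
[0, 1, 2, 5, 7, 3, 4]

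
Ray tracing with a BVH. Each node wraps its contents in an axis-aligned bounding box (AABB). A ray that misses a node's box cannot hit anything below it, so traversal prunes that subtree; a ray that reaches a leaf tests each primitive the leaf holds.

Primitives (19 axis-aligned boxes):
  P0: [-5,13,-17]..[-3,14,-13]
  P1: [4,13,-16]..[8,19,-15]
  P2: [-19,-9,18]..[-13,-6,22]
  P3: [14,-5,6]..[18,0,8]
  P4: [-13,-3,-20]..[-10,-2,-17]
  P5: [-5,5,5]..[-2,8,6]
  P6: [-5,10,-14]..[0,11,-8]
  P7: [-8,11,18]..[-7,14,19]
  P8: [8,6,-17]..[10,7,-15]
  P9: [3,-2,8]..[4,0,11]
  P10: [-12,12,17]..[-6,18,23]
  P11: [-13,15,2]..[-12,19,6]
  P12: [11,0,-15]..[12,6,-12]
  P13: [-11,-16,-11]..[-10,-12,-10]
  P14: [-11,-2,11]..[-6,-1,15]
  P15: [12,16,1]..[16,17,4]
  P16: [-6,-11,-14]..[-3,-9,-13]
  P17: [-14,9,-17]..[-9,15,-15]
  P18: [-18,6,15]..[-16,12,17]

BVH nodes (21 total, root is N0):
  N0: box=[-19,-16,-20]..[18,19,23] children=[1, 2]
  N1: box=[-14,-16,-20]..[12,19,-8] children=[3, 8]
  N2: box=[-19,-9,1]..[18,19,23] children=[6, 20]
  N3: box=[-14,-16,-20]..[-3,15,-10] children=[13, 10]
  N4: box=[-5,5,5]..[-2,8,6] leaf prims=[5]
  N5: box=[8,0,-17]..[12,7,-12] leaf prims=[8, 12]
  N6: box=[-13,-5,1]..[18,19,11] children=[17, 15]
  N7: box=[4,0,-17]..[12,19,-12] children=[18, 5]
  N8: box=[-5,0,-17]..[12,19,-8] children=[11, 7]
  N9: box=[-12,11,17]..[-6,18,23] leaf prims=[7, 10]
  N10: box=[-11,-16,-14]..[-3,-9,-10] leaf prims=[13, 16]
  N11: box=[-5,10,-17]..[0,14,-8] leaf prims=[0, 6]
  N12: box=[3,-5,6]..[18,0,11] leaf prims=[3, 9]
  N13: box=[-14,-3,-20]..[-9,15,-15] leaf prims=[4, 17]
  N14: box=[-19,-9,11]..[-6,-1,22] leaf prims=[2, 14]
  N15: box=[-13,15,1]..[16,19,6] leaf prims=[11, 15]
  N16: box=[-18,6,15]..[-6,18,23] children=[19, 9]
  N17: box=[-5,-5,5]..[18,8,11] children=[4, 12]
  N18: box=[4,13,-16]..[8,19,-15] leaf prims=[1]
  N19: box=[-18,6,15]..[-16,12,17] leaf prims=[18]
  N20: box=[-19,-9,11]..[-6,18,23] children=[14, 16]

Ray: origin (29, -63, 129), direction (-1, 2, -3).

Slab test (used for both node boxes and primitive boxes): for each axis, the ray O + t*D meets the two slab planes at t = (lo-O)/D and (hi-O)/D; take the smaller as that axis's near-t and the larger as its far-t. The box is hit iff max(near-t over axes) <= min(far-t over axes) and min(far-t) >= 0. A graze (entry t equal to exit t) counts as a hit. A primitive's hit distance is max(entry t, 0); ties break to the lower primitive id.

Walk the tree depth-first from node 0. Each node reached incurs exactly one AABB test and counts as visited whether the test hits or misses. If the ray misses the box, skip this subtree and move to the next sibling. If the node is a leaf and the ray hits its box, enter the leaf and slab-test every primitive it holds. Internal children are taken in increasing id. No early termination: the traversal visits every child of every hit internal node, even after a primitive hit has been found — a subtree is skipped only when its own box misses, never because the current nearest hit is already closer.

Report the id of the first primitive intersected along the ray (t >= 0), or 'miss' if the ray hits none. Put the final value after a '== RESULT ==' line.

Walk:
N0 x:[11,48] y:[47/2,41] z:[106/3,149/3] -> hit [106/3,41], descend [1, 2]
  N1 x:[17,43] y:[47/2,41] z:[137/3,149/3] -> miss, prune
  N2 x:[11,48] y:[27,41] z:[106/3,128/3] -> hit [106/3,41], descend [6, 20]
    N6 x:[11,42] y:[29,41] z:[118/3,128/3] -> hit [118/3,41], descend [15, 17]
      N15 x:[13,42] y:[39,41] z:[41,128/3] -> hit [41,41] leaf, test {P11@t=41, P15(miss)}
      N17 x:[11,34] y:[29,71/2] z:[118/3,124/3] -> miss, prune
    N20 x:[35,48] y:[27,81/2] z:[106/3,118/3] -> hit [106/3,118/3], descend [14, 16]
      N14 x:[35,48] y:[27,31] z:[107/3,118/3] -> miss, prune
      N16 x:[35,47] y:[69/2,81/2] z:[106/3,38] -> hit [106/3,38], descend [9, 19]
        N9 x:[35,41] y:[37,81/2] z:[106/3,112/3] -> hit [37,112/3] leaf, test {P7@t=37, P10(miss)}
        N19 x:[45,47] y:[69/2,75/2] z:[112/3,38] -> miss, prune

Summary -> nodes [0, 1, 2, 6, 15, 17, 20, 14, 16, 9, 19]; box-tests=11; leaf-entries=2; first=P7

== RESULT ==
7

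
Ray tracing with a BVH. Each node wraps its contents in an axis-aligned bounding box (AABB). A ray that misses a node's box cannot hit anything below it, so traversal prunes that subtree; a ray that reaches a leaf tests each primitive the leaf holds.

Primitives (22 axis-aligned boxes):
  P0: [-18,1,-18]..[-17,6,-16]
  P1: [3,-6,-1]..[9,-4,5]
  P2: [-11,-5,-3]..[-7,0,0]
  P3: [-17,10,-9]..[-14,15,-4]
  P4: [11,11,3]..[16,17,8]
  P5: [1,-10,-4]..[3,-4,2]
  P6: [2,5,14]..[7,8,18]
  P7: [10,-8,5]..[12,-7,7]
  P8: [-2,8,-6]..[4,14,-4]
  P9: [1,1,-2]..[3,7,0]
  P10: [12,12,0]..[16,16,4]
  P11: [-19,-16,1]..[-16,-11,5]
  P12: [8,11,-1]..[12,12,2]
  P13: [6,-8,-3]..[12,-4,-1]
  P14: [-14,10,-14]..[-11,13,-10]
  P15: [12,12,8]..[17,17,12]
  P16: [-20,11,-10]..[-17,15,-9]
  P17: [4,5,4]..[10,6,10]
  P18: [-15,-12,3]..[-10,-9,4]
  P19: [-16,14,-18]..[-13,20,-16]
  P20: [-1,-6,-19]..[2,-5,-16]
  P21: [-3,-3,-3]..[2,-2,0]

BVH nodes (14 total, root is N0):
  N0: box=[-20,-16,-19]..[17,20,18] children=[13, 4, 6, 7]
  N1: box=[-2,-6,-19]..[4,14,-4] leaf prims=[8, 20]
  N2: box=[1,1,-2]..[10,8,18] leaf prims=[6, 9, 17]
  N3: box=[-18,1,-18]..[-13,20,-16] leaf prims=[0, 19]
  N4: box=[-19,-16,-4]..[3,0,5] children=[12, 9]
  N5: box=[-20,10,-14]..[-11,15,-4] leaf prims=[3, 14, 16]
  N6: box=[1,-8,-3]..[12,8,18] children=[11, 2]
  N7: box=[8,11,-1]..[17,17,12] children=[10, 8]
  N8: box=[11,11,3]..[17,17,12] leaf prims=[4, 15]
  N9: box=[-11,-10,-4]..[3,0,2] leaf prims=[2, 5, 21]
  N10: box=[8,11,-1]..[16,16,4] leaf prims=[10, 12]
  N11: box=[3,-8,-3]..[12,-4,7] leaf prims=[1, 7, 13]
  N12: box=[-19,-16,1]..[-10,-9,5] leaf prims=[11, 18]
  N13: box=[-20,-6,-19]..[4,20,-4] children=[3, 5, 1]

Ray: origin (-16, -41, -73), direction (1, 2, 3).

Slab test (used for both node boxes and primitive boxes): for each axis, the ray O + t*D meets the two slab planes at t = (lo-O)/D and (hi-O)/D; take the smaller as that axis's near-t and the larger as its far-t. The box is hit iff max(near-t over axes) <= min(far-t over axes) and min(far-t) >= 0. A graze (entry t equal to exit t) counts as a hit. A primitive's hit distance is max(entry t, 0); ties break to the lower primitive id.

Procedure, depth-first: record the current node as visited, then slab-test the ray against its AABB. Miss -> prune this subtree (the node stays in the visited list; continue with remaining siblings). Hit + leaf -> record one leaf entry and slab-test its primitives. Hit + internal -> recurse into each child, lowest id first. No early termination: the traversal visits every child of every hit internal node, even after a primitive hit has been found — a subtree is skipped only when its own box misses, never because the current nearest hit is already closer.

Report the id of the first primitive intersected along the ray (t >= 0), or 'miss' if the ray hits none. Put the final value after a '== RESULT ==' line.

Walk:
N0 x:[-4,33] y:[25/2,61/2] z:[18,91/3] -> hit [18,91/3], descend [4, 6, 7, 13]
  N4 x:[-3,19] y:[25/2,41/2] z:[23,26] -> miss, prune
  N6 x:[17,28] y:[33/2,49/2] z:[70/3,91/3] -> hit [70/3,49/2], descend [2, 11]
    N2 x:[17,26] y:[21,49/2] z:[71/3,91/3] -> hit [71/3,49/2] leaf, test {P6(miss), P9(miss), P17(miss)}
    N11 x:[19,28] y:[33/2,37/2] z:[70/3,80/3] -> miss, prune
  N7 x:[24,33] y:[26,29] z:[24,85/3] -> hit [26,85/3], descend [8, 10]
    N8 x:[27,33] y:[26,29] z:[76/3,85/3] -> hit [27,85/3] leaf, test {P4@t=27, P15@t=28}
    N10 x:[24,32] y:[26,57/2] z:[24,77/3] -> miss, prune
  N13 x:[-4,20] y:[35/2,61/2] z:[18,23] -> hit [18,20], descend [1, 3, 5]
    N1 x:[14,20] y:[35/2,55/2] z:[18,23] -> hit [18,20] leaf, test {P8(miss), P20@t=18}
    N3 x:[-2,3] y:[21,61/2] z:[55/3,19] -> miss, prune
    N5 x:[-4,5] y:[51/2,28] z:[59/3,23] -> miss, prune

Visited [0, 4, 6, 2, 11, 7, 8, 10, 13, 1, 3, 5]. Tests: 12 box, 3 leaf. Nearest: P20.

== RESULT ==
20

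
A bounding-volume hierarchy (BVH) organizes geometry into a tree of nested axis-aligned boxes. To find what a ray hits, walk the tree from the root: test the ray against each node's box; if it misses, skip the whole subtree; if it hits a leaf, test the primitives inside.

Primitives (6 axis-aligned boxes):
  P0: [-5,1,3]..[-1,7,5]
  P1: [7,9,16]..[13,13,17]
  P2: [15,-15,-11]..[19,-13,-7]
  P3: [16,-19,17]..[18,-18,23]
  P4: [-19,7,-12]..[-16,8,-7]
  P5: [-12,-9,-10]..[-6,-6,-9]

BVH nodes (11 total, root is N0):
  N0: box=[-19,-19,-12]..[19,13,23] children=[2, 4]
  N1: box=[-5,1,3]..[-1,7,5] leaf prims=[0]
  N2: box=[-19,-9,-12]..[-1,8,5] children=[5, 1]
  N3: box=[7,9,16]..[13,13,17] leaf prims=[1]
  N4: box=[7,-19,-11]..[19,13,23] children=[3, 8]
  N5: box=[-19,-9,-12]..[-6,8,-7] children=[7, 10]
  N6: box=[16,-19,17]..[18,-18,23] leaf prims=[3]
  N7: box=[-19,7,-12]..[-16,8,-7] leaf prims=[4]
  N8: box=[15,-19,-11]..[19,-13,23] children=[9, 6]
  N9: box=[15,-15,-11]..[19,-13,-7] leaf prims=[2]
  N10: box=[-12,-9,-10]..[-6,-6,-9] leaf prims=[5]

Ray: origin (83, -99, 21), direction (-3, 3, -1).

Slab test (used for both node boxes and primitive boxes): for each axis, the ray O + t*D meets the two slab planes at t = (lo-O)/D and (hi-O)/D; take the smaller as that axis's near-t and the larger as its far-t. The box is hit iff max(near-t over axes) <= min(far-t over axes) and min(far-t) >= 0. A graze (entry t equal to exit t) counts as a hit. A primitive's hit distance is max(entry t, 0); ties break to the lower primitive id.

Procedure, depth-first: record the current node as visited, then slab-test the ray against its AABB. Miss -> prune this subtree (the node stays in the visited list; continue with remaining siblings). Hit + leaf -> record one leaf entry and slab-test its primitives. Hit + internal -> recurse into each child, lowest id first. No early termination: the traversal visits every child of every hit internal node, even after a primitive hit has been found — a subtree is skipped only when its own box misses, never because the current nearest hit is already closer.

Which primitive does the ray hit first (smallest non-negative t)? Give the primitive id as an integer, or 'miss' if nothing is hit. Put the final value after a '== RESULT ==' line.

Walk:
N0 x:[64/3,34] y:[80/3,112/3] z:[-2,33] -> hit [80/3,33], descend [2, 4]
  N2 x:[28,34] y:[30,107/3] z:[16,33] -> hit [30,33], descend [1, 5]
    N1 x:[28,88/3] y:[100/3,106/3] z:[16,18] -> miss, prune
    N5 x:[89/3,34] y:[30,107/3] z:[28,33] -> hit [30,33], descend [7, 10]
      N7 x:[33,34] y:[106/3,107/3] z:[28,33] -> miss, prune
      N10 x:[89/3,95/3] y:[30,31] z:[30,31] -> hit [30,31] leaf, test {P5@t=30}
  N4 x:[64/3,76/3] y:[80/3,112/3] z:[-2,32] -> miss, prune

Visited [0, 2, 1, 5, 7, 10, 4]. Tests: 7 box, 1 leaf. Nearest: P5.

== RESULT ==
5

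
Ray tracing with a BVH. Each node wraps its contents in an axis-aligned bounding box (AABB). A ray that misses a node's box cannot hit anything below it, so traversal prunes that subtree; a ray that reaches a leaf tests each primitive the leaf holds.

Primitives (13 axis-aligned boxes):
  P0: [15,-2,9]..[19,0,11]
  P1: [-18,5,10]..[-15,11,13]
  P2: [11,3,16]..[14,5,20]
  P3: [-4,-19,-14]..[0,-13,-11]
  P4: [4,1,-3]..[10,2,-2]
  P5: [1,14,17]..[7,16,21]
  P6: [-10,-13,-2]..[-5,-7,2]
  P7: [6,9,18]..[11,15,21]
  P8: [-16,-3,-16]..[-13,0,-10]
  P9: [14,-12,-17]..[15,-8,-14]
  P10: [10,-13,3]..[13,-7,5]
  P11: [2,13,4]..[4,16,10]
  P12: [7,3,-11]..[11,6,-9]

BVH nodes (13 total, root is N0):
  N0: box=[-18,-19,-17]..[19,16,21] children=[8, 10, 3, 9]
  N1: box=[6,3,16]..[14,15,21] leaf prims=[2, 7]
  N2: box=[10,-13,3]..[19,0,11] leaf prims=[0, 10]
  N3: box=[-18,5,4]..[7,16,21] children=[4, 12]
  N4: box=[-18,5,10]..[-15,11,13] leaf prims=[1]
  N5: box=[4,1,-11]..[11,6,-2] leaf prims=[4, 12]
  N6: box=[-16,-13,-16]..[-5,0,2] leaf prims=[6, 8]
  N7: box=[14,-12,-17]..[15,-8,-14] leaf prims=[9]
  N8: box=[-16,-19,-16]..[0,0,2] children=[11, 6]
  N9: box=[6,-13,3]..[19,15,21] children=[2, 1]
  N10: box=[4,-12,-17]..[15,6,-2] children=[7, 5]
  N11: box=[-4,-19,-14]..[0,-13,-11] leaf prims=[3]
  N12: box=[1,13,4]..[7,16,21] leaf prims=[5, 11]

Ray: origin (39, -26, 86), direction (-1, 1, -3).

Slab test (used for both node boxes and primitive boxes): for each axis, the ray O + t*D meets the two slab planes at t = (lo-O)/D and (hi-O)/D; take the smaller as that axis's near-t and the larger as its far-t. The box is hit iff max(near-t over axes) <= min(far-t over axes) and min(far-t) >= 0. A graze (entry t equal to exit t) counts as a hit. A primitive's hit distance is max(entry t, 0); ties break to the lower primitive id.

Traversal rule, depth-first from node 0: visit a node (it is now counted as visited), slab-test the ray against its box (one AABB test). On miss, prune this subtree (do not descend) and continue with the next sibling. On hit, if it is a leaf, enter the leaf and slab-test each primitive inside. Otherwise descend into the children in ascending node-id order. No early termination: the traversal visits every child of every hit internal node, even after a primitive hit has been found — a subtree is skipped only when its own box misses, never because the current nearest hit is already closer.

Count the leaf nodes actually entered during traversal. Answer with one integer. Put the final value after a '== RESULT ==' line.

Trace the traversal:
N0 x:[20,57] y:[7,42] z:[65/3,103/3] -> hit [65/3,103/3], descend [3, 8, 9, 10]
  N3 x:[32,57] y:[31,42] z:[65/3,82/3] -> miss, prune
  N8 x:[39,55] y:[7,26] z:[28,34] -> miss, prune
  N9 x:[20,33] y:[13,41] z:[65/3,83/3] -> hit [65/3,83/3], descend [1, 2]
    N1 x:[25,33] y:[29,41] z:[65/3,70/3] -> miss, prune
    N2 x:[20,29] y:[13,26] z:[25,83/3] -> hit [25,26] leaf, test {P0(miss), P10(miss)}
  N10 x:[24,35] y:[14,32] z:[88/3,103/3] -> hit [88/3,32], descend [5, 7]
    N5 x:[28,35] y:[27,32] z:[88/3,97/3] -> hit [88/3,32] leaf, test {P4(miss), P12@t=95/3}
    N7 x:[24,25] y:[14,18] z:[100/3,103/3] -> miss, prune

order=[0, 3, 8, 9, 1, 2, 10, 5, 7]  |boxes|=9  |leaves|=2  hit=P12

== RESULT ==
2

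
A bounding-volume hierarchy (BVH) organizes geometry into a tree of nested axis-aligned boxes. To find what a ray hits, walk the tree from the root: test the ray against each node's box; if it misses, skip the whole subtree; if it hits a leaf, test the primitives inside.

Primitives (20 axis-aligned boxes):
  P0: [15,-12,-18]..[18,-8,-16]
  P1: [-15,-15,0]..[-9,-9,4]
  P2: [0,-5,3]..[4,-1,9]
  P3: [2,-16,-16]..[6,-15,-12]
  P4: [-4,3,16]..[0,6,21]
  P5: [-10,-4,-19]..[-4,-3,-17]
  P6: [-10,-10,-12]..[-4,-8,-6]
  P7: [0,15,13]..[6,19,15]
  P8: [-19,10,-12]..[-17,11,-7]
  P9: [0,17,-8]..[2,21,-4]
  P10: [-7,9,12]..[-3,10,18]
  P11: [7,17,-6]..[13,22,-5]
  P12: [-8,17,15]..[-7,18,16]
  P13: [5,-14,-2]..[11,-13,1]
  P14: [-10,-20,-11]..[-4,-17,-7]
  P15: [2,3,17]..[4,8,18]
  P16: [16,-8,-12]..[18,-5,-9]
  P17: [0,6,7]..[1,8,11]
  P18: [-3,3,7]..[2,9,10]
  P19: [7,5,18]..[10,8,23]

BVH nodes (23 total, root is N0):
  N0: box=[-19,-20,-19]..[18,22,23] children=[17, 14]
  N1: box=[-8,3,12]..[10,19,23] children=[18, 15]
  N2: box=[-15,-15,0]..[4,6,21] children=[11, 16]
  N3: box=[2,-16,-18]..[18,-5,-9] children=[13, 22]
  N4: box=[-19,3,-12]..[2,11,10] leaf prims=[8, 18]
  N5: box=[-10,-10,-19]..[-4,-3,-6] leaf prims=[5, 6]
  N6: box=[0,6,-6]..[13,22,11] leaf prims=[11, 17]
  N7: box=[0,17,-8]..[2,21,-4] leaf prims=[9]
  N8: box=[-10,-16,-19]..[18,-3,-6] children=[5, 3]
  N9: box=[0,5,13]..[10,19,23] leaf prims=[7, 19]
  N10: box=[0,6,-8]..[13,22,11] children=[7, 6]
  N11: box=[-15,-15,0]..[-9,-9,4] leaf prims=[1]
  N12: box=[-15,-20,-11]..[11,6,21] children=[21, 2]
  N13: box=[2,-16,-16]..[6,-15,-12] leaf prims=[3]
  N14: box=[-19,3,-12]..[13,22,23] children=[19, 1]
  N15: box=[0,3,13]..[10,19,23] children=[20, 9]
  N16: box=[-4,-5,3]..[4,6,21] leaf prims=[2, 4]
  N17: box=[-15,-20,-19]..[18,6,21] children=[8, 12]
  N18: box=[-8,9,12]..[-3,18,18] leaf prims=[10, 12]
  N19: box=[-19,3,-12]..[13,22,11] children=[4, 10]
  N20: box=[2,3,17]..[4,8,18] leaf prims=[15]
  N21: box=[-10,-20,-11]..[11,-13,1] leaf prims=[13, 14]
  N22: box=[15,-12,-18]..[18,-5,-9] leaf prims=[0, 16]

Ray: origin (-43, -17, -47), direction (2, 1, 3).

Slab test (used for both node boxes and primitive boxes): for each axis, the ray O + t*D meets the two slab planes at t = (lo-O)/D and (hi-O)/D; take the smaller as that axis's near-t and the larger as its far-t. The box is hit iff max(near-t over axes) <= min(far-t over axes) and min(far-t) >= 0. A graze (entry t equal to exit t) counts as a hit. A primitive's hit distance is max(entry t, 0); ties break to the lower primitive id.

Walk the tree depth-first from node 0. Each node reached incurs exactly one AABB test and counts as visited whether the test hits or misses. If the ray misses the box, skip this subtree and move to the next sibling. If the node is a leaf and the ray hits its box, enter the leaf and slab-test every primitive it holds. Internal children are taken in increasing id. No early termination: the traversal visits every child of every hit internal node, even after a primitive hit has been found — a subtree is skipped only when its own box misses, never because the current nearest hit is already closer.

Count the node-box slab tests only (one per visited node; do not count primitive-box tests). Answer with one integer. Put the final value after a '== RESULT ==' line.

Trace the traversal:
N0 x:[12,61/2] y:[-3,39] z:[28/3,70/3] -> hit [12,70/3], descend [14, 17]
  N14 x:[12,28] y:[20,39] z:[35/3,70/3] -> hit [20,70/3], descend [1, 19]
    N1 x:[35/2,53/2] y:[20,36] z:[59/3,70/3] -> hit [20,70/3], descend [15, 18]
      N15 x:[43/2,53/2] y:[20,36] z:[20,70/3] -> hit [43/2,70/3], descend [9, 20]
        N9 x:[43/2,53/2] y:[22,36] z:[20,70/3] -> hit [22,70/3] leaf, test {P7(miss), P19(miss)}
        N20 x:[45/2,47/2] y:[20,25] z:[64/3,65/3] -> miss, prune
      N18 x:[35/2,20] y:[26,35] z:[59/3,65/3] -> miss, prune
    N19 x:[12,28] y:[20,39] z:[35/3,58/3] -> miss, prune
  N17 x:[14,61/2] y:[-3,23] z:[28/3,68/3] -> hit [14,68/3], descend [8, 12]
    N8 x:[33/2,61/2] y:[1,14] z:[28/3,41/3] -> miss, prune
    N12 x:[14,27] y:[-3,23] z:[12,68/3] -> hit [14,68/3], descend [2, 21]
      N2 x:[14,47/2] y:[2,23] z:[47/3,68/3] -> hit [47/3,68/3], descend [11, 16]
        N11 x:[14,17] y:[2,8] z:[47/3,17] -> miss, prune
        N16 x:[39/2,47/2] y:[12,23] z:[50/3,68/3] -> hit [39/2,68/3] leaf, test {P2(miss), P4@t=21}
      N21 x:[33/2,27] y:[-3,4] z:[12,16] -> miss, prune

Summary -> nodes [0, 14, 1, 15, 9, 20, 18, 19, 17, 8, 12, 2, 11, 16, 21]; box-tests=15; leaf-entries=2; first=P4

== RESULT ==
15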